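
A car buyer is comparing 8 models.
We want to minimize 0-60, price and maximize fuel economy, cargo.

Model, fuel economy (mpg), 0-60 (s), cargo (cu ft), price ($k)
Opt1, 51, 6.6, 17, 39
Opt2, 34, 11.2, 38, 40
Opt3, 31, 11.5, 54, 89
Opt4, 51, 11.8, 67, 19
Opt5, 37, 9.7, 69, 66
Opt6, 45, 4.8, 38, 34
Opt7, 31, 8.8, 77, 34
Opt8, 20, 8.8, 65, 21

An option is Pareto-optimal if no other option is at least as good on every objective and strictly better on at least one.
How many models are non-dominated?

Opt1: not dominated.
Opt2: dominated by Opt6 (fuel economy 45≥34, 0-60 4.8≤11.2, cargo 38≥38, price 34≤40).
Opt3: dominated by Opt5 (fuel economy 37≥31, 0-60 9.7≤11.5, cargo 69≥54, price 66≤89).
Opt4: not dominated (best price).
Opt5: not dominated.
Opt6: not dominated (best 0-60).
Opt7: not dominated (best cargo).
Opt8: not dominated.
Pareto-optimal: Opt1, Opt4, Opt5, Opt6, Opt7, Opt8 → 6.

6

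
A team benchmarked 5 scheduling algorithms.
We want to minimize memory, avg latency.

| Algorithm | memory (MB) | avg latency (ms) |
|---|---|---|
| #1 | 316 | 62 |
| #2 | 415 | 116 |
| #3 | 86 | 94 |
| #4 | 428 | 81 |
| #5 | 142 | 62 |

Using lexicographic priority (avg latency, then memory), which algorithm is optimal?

#5

First minimize avg latency: best is 62, kept {#1, #5}.
Then minimize memory: best is 142, kept {#5}.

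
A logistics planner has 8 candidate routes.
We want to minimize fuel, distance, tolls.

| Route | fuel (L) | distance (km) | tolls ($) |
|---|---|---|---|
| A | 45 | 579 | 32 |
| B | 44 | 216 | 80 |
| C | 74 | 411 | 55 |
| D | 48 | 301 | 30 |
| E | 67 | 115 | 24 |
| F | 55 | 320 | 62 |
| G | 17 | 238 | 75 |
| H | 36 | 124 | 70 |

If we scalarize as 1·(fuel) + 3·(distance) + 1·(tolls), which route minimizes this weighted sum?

A: 1·45 + 3·579 + 1·32 = 1814
B: 1·44 + 3·216 + 1·80 = 772
C: 1·74 + 3·411 + 1·55 = 1362
D: 1·48 + 3·301 + 1·30 = 981
E: 1·67 + 3·115 + 1·24 = 436
F: 1·55 + 3·320 + 1·62 = 1077
G: 1·17 + 3·238 + 1·75 = 806
H: 1·36 + 3·124 + 1·70 = 478
Lowest: E at 436.

E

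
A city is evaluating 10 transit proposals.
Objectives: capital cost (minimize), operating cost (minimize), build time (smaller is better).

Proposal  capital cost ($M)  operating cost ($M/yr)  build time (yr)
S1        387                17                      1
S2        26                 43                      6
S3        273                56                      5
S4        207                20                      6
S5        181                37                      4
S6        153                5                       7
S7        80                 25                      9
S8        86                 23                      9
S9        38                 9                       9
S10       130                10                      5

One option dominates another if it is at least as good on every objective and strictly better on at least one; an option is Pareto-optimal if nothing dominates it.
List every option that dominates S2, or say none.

none

S1: worse on capital cost (387 vs 26).
S3: worse on capital cost (273 vs 26).
S4: worse on capital cost (207 vs 26).
S5: worse on capital cost (181 vs 26).
S6: worse on capital cost (153 vs 26).
S7: worse on capital cost (80 vs 26).
S8: worse on capital cost (86 vs 26).
S9: worse on capital cost (38 vs 26).
S10: worse on capital cost (130 vs 26).
No option dominates S2.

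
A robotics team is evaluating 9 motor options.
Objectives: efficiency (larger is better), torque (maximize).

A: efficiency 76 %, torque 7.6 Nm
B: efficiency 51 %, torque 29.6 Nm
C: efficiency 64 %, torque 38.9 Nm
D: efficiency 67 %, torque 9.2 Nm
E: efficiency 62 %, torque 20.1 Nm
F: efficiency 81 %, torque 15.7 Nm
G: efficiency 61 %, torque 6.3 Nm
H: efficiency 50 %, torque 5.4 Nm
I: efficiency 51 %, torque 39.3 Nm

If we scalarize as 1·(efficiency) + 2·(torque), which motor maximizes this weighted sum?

C

A: 1·76 + 2·7.6 = 91.2
B: 1·51 + 2·29.6 = 110.2
C: 1·64 + 2·38.9 = 141.8
D: 1·67 + 2·9.2 = 85.4
E: 1·62 + 2·20.1 = 102.2
F: 1·81 + 2·15.7 = 112.4
G: 1·61 + 2·6.3 = 73.6
H: 1·50 + 2·5.4 = 60.8
I: 1·51 + 2·39.3 = 129.6
Highest: C at 141.8.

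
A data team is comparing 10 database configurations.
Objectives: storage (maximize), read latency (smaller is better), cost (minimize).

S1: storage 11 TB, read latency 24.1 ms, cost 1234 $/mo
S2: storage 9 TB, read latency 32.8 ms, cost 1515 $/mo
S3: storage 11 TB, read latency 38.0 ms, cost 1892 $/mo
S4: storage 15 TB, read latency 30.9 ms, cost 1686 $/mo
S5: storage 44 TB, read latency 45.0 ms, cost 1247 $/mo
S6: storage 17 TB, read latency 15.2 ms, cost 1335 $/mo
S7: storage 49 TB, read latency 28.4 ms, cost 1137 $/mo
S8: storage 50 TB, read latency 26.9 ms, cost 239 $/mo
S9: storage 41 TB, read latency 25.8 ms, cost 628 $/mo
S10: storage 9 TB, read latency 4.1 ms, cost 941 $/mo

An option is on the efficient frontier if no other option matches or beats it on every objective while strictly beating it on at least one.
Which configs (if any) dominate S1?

none

S2: worse on storage (9 vs 11).
S3: worse on read latency (38.0 vs 24.1).
S4: worse on read latency (30.9 vs 24.1).
S5: worse on read latency (45.0 vs 24.1).
S6: worse on cost (1335 vs 1234).
S7: worse on read latency (28.4 vs 24.1).
S8: worse on read latency (26.9 vs 24.1).
S9: worse on read latency (25.8 vs 24.1).
S10: worse on storage (9 vs 11).
No option dominates S1.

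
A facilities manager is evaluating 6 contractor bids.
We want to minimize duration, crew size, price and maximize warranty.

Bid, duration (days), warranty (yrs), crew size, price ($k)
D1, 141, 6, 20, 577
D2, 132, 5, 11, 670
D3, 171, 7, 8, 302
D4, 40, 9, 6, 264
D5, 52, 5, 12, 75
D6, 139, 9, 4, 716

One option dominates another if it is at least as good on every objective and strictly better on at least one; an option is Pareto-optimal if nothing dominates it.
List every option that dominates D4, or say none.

none

D1: worse on duration (141 vs 40).
D2: worse on duration (132 vs 40).
D3: worse on duration (171 vs 40).
D5: worse on duration (52 vs 40).
D6: worse on duration (139 vs 40).
No option dominates D4.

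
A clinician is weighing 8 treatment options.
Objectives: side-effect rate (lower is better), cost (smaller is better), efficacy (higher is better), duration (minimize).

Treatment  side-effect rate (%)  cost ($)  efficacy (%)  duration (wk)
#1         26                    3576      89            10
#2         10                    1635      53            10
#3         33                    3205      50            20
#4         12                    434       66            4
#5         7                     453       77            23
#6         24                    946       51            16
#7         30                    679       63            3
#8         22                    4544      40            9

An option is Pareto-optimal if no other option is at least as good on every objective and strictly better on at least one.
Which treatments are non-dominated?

#1, #2, #4, #5, #7

#1: not dominated (best efficacy).
#2: not dominated.
#3: dominated by #2 (side-effect rate 10≤33, cost 1635≤3205, efficacy 53≥50, duration 10≤20).
#4: not dominated (best cost).
#5: not dominated (best side-effect rate).
#6: dominated by #4 (side-effect rate 12≤24, cost 434≤946, efficacy 66≥51, duration 4≤16).
#7: not dominated (best duration).
#8: dominated by #4 (side-effect rate 12≤22, cost 434≤4544, efficacy 66≥40, duration 4≤9).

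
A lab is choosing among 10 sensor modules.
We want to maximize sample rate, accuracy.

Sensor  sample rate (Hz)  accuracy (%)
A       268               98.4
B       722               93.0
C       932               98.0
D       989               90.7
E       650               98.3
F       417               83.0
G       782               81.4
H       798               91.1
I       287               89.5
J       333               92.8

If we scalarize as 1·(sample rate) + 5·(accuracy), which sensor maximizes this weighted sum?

A: 1·268 + 5·98.4 = 760.0
B: 1·722 + 5·93.0 = 1187.0
C: 1·932 + 5·98.0 = 1422.0
D: 1·989 + 5·90.7 = 1442.5
E: 1·650 + 5·98.3 = 1141.5
F: 1·417 + 5·83.0 = 832.0
G: 1·782 + 5·81.4 = 1189.0
H: 1·798 + 5·91.1 = 1253.5
I: 1·287 + 5·89.5 = 734.5
J: 1·333 + 5·92.8 = 797.0
Highest: D at 1442.5.

D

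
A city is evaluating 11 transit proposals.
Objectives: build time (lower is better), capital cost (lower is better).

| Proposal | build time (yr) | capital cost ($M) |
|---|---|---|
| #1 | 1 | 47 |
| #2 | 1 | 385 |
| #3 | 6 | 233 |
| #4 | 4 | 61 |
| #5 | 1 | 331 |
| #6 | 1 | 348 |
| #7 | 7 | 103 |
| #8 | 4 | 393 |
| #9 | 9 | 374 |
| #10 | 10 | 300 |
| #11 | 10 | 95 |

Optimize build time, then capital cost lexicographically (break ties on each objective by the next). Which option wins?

First minimize build time: best is 1, kept {#1, #2, #5, #6}.
Then minimize capital cost: best is 47, kept {#1}.

#1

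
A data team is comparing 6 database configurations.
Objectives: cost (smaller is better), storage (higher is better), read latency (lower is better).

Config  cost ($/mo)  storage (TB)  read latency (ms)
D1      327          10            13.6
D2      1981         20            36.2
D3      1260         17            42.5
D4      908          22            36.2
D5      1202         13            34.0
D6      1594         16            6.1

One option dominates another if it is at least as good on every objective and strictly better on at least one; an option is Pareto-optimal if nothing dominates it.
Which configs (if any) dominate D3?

D4

D4: cost 908≤1260, storage 22≥17, read latency 36.2≤42.5 — dominates D3.
Others (D1, D2, D5, D6) are each worse than D3 on at least one objective.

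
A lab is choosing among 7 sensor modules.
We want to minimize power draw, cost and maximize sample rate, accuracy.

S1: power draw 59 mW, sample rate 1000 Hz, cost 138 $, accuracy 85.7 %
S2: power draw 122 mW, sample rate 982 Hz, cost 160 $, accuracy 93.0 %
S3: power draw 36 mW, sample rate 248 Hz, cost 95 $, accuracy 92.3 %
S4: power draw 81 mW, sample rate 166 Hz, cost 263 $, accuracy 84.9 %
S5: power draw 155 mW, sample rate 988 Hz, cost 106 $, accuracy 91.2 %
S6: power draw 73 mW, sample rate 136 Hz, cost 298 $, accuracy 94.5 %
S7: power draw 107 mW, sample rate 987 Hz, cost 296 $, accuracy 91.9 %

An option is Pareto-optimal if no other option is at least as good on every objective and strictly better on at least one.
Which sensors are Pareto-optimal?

S1: not dominated (best sample rate).
S2: not dominated.
S3: not dominated (best power draw).
S4: dominated by S1 (power draw 59≤81, sample rate 1000≥166, cost 138≤263, accuracy 85.7≥84.9).
S5: not dominated.
S6: not dominated (best accuracy).
S7: not dominated.

S1, S2, S3, S5, S6, S7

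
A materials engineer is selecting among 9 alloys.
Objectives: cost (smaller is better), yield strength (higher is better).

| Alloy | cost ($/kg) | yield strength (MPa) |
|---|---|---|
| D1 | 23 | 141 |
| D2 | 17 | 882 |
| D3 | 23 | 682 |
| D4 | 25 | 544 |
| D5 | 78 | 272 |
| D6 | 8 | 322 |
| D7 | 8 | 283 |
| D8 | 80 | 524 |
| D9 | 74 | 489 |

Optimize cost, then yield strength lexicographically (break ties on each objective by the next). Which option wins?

First minimize cost: best is 8, kept {D6, D7}.
Then maximize yield strength: best is 322, kept {D6}.

D6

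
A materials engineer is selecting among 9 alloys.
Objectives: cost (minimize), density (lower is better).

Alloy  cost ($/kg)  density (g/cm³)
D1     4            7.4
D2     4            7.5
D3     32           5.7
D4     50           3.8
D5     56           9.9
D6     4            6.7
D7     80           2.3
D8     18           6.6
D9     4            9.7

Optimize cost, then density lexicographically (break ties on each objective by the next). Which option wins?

D6

First minimize cost: best is 4, kept {D1, D2, D6, D9}.
Then minimize density: best is 6.7, kept {D6}.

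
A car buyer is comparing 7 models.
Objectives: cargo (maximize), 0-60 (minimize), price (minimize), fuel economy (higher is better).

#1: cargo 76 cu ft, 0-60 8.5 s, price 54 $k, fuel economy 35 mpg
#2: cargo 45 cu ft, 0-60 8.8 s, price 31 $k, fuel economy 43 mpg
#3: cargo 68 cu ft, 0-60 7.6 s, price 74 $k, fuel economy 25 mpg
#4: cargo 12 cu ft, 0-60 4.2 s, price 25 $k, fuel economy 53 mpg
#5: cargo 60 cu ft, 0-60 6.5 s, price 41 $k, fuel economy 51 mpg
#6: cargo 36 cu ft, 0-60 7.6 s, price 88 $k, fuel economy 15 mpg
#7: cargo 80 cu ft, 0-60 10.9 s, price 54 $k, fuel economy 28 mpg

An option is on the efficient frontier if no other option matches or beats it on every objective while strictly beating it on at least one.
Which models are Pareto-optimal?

#1, #2, #3, #4, #5, #7

#1: not dominated.
#2: not dominated.
#3: not dominated.
#4: not dominated (best 0-60).
#5: not dominated.
#6: dominated by #3 (cargo 68≥36, 0-60 7.6≤7.6, price 74≤88, fuel economy 25≥15).
#7: not dominated (best cargo).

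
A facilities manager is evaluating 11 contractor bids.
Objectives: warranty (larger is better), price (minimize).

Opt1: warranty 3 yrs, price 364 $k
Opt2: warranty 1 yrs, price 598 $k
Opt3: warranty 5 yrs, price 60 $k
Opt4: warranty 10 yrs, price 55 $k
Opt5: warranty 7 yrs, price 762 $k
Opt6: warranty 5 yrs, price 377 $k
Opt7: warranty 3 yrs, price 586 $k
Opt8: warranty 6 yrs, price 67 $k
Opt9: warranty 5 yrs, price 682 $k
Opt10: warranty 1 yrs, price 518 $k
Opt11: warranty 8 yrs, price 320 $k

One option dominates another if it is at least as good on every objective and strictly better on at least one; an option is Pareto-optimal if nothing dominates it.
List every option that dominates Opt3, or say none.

Opt4: warranty 10≥5, price 55≤60 — dominates Opt3.
Others (Opt1, Opt2, Opt5, Opt6, Opt7, Opt8, Opt9, Opt10, Opt11) are each worse than Opt3 on at least one objective.

Opt4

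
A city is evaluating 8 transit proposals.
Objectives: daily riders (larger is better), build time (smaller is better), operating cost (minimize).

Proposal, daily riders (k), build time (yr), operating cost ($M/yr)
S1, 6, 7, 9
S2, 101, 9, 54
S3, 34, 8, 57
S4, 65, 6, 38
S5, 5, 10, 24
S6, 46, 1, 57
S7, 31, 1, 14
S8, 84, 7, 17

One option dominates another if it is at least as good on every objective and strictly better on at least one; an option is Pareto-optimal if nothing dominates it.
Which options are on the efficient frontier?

S1: not dominated (best operating cost).
S2: not dominated (best daily riders).
S3: dominated by S4 (daily riders 65≥34, build time 6≤8, operating cost 38≤57).
S4: not dominated.
S5: dominated by S1 (daily riders 6≥5, build time 7≤10, operating cost 9≤24).
S6: not dominated.
S7: not dominated.
S8: not dominated.

S1, S2, S4, S6, S7, S8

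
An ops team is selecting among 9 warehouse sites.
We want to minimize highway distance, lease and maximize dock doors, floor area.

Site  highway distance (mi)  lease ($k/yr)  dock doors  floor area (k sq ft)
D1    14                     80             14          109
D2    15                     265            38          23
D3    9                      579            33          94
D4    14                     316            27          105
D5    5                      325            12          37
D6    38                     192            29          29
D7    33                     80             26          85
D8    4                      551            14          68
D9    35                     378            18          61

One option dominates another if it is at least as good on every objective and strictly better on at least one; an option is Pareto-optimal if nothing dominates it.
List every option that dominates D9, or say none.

D4, D7

D4: highway distance 14≤35, lease 316≤378, dock doors 27≥18, floor area 105≥61 — dominates D9.
D7: highway distance 33≤35, lease 80≤378, dock doors 26≥18, floor area 85≥61 — dominates D9.
Others (D1, D2, D3, D5, D6, D8) are each worse than D9 on at least one objective.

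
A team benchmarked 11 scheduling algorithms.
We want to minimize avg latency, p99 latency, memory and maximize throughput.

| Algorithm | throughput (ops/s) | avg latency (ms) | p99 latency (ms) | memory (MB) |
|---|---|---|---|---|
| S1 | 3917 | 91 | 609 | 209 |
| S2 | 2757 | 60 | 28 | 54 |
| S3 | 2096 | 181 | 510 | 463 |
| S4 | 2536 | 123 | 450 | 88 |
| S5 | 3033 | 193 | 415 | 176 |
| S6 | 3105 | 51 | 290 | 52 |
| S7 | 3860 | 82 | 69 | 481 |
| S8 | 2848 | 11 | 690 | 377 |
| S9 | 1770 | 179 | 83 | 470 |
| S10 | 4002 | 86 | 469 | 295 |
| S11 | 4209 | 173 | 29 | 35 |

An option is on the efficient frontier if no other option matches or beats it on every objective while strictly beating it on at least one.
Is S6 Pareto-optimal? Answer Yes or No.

S1: worse on avg latency (91 vs 51).
S2: worse on throughput (2757 vs 3105).
S3: worse on throughput (2096 vs 3105).
S4: worse on throughput (2536 vs 3105).
S5: worse on throughput (3033 vs 3105).
S7: worse on avg latency (82 vs 51).
S8: worse on throughput (2848 vs 3105).
S9: worse on throughput (1770 vs 3105).
S10: worse on avg latency (86 vs 51).
S11: worse on avg latency (173 vs 51).
No option is at least as good as S6 on every objective and strictly better on one.

Yes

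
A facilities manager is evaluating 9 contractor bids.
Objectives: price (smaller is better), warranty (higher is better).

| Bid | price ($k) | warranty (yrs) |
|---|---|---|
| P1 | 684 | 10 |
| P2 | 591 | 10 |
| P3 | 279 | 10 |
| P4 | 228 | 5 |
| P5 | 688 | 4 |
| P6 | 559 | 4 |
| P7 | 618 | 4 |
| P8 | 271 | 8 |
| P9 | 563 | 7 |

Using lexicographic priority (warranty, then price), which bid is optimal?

P3

First maximize warranty: best is 10, kept {P1, P2, P3}.
Then minimize price: best is 279, kept {P3}.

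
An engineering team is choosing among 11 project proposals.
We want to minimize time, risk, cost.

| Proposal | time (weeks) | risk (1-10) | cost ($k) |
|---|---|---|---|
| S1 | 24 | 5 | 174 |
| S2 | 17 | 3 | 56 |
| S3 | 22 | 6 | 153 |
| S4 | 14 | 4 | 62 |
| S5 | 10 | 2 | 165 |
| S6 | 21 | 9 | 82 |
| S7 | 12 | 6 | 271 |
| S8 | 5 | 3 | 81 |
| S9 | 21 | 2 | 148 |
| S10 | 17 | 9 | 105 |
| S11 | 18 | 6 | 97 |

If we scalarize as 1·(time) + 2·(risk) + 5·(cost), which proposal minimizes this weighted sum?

S1: 1·24 + 2·5 + 5·174 = 904
S2: 1·17 + 2·3 + 5·56 = 303
S3: 1·22 + 2·6 + 5·153 = 799
S4: 1·14 + 2·4 + 5·62 = 332
S5: 1·10 + 2·2 + 5·165 = 839
S6: 1·21 + 2·9 + 5·82 = 449
S7: 1·12 + 2·6 + 5·271 = 1379
S8: 1·5 + 2·3 + 5·81 = 416
S9: 1·21 + 2·2 + 5·148 = 765
S10: 1·17 + 2·9 + 5·105 = 560
S11: 1·18 + 2·6 + 5·97 = 515
Lowest: S2 at 303.

S2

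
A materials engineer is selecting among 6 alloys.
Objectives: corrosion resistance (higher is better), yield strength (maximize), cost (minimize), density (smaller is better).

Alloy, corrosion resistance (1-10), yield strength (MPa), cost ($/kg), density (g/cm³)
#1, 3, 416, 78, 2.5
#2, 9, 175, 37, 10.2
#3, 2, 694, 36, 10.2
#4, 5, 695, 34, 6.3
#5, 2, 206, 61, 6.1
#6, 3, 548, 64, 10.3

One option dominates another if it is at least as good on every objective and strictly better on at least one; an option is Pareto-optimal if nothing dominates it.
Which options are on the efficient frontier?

#1: not dominated (best density).
#2: not dominated (best corrosion resistance).
#3: dominated by #4 (corrosion resistance 5≥2, yield strength 695≥694, cost 34≤36, density 6.3≤10.2).
#4: not dominated (best yield strength).
#5: not dominated.
#6: dominated by #4 (corrosion resistance 5≥3, yield strength 695≥548, cost 34≤64, density 6.3≤10.3).

#1, #2, #4, #5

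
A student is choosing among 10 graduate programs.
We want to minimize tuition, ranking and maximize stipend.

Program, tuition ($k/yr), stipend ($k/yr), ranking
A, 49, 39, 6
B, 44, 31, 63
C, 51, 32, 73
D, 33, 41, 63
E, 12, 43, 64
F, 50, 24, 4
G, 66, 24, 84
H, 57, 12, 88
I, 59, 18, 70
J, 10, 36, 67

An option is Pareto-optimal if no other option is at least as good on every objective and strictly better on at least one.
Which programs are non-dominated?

A: not dominated.
B: dominated by D (tuition 33≤44, stipend 41≥31, ranking 63≤63).
C: dominated by A (tuition 49≤51, stipend 39≥32, ranking 6≤73).
D: not dominated.
E: not dominated (best stipend).
F: not dominated (best ranking).
G: dominated by A (tuition 49≤66, stipend 39≥24, ranking 6≤84).
H: dominated by A (tuition 49≤57, stipend 39≥12, ranking 6≤88).
I: dominated by A (tuition 49≤59, stipend 39≥18, ranking 6≤70).
J: not dominated (best tuition).

A, D, E, F, J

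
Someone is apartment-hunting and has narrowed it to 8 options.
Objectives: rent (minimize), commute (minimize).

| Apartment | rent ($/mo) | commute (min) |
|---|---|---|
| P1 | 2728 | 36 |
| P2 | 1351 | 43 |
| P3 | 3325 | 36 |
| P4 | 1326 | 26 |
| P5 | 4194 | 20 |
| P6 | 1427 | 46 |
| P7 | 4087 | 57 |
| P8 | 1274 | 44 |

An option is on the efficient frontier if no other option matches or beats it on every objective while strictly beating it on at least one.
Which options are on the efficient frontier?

P1: dominated by P4 (rent 1326≤2728, commute 26≤36).
P2: dominated by P4 (rent 1326≤1351, commute 26≤43).
P3: dominated by P1 (rent 2728≤3325, commute 36≤36).
P4: not dominated.
P5: not dominated (best commute).
P6: dominated by P2 (rent 1351≤1427, commute 43≤46).
P7: dominated by P1 (rent 2728≤4087, commute 36≤57).
P8: not dominated (best rent).

P4, P5, P8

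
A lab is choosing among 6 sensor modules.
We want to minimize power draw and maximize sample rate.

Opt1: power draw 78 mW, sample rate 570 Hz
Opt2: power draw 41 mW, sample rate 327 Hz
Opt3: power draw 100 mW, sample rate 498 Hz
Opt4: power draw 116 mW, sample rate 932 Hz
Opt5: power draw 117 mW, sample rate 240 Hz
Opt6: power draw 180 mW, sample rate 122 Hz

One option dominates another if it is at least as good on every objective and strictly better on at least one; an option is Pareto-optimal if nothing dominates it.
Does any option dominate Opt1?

Opt2: worse on sample rate (327 vs 570).
Opt3: worse on power draw (100 vs 78).
Opt4: worse on power draw (116 vs 78).
Opt5: worse on power draw (117 vs 78).
Opt6: worse on power draw (180 vs 78).
No option is at least as good as Opt1 on every objective and strictly better on one.

No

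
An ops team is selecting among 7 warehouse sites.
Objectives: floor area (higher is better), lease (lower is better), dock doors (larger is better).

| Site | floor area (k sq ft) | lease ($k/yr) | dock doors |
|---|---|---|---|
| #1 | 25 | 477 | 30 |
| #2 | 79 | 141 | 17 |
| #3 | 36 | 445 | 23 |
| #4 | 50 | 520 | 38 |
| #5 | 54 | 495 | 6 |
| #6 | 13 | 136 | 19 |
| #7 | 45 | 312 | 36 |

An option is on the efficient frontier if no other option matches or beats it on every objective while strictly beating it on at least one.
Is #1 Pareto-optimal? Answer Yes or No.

#7 vs #1: floor area 45≥25, lease 312≤477, dock doors 36≥30 — #7 is at least as good on every objective and strictly better on at least one, so #7 dominates #1.

No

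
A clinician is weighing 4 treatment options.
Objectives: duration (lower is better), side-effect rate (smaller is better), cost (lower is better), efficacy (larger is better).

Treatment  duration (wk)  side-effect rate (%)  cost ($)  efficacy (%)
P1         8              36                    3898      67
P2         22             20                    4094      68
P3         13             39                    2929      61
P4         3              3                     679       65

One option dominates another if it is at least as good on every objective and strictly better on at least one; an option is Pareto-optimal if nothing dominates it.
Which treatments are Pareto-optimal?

P1, P2, P4

P1: not dominated.
P2: not dominated (best efficacy).
P3: dominated by P4 (duration 3≤13, side-effect rate 3≤39, cost 679≤2929, efficacy 65≥61).
P4: not dominated (best duration).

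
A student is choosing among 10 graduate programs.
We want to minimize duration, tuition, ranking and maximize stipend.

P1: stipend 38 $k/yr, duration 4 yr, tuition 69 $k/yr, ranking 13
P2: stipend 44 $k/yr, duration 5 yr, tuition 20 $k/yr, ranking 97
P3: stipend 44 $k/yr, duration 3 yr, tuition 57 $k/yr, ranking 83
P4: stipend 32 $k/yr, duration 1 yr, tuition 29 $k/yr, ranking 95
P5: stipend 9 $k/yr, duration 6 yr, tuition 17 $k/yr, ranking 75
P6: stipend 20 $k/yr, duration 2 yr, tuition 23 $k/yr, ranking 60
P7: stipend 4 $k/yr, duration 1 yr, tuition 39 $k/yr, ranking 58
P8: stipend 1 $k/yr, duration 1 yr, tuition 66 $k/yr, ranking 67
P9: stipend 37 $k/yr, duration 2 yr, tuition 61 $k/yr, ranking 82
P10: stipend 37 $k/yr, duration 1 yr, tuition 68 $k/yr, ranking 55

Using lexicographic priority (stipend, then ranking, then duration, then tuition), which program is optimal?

P3

First maximize stipend: best is 44, kept {P2, P3}.
Then minimize ranking: best is 83, kept {P3}.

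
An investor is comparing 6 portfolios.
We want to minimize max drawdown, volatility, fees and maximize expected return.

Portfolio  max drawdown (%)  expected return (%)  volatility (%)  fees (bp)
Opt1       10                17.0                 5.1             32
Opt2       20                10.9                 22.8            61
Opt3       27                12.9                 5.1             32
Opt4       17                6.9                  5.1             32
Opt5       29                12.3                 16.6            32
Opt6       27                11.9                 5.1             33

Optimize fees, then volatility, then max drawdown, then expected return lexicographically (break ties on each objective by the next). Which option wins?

First minimize fees: best is 32, kept {Opt1, Opt3, Opt4, Opt5}.
Then minimize volatility: best is 5.1, kept {Opt1, Opt3, Opt4}.
Then minimize max drawdown: best is 10, kept {Opt1}.

Opt1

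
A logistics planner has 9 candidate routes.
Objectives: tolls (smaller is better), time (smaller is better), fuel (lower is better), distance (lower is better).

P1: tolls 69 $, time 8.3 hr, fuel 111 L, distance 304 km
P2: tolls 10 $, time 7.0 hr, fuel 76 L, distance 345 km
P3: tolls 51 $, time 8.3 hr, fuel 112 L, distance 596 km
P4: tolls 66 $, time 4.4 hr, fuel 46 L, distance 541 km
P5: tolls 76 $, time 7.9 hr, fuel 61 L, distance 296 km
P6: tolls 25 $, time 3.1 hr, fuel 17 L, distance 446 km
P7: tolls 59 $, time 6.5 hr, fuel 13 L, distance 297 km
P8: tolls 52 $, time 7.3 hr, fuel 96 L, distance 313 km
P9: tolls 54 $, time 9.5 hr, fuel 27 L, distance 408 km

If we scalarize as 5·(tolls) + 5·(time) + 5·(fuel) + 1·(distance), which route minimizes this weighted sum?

P6

P1: 5·69 + 5·8.3 + 5·111 + 1·304 = 1245.5
P2: 5·10 + 5·7.0 + 5·76 + 1·345 = 810.0
P3: 5·51 + 5·8.3 + 5·112 + 1·596 = 1452.5
P4: 5·66 + 5·4.4 + 5·46 + 1·541 = 1123.0
P5: 5·76 + 5·7.9 + 5·61 + 1·296 = 1020.5
P6: 5·25 + 5·3.1 + 5·17 + 1·446 = 671.5
P7: 5·59 + 5·6.5 + 5·13 + 1·297 = 689.5
P8: 5·52 + 5·7.3 + 5·96 + 1·313 = 1089.5
P9: 5·54 + 5·9.5 + 5·27 + 1·408 = 860.5
Lowest: P6 at 671.5.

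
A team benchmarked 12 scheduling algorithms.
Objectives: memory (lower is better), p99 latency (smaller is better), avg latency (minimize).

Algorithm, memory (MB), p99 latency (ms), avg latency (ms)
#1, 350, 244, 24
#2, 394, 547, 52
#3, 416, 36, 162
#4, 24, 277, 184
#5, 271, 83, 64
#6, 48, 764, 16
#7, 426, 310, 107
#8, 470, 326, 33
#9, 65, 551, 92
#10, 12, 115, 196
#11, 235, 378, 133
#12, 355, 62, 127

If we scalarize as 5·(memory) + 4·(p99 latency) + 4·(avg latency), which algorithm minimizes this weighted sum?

#1: 5·350 + 4·244 + 4·24 = 2822
#2: 5·394 + 4·547 + 4·52 = 4366
#3: 5·416 + 4·36 + 4·162 = 2872
#4: 5·24 + 4·277 + 4·184 = 1964
#5: 5·271 + 4·83 + 4·64 = 1943
#6: 5·48 + 4·764 + 4·16 = 3360
#7: 5·426 + 4·310 + 4·107 = 3798
#8: 5·470 + 4·326 + 4·33 = 3786
#9: 5·65 + 4·551 + 4·92 = 2897
#10: 5·12 + 4·115 + 4·196 = 1304
#11: 5·235 + 4·378 + 4·133 = 3219
#12: 5·355 + 4·62 + 4·127 = 2531
Lowest: #10 at 1304.

#10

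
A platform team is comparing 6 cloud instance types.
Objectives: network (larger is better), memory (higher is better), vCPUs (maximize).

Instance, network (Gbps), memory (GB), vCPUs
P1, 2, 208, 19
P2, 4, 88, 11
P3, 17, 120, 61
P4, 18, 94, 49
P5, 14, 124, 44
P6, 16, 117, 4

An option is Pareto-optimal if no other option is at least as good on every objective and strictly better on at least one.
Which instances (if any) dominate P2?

P3, P4, P5

P3: network 17≥4, memory 120≥88, vCPUs 61≥11 — dominates P2.
P4: network 18≥4, memory 94≥88, vCPUs 49≥11 — dominates P2.
P5: network 14≥4, memory 124≥88, vCPUs 44≥11 — dominates P2.
Others (P1, P6) are each worse than P2 on at least one objective.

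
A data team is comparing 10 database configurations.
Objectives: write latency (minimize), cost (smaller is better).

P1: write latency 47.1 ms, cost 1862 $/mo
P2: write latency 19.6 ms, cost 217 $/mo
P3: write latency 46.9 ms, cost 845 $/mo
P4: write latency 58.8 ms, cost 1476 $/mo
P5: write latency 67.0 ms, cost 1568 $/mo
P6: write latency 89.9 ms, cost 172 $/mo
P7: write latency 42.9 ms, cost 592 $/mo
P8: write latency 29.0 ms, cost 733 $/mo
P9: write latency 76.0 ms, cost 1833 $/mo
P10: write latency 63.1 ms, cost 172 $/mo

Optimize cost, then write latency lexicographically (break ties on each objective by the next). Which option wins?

P10

First minimize cost: best is 172, kept {P6, P10}.
Then minimize write latency: best is 63.1, kept {P10}.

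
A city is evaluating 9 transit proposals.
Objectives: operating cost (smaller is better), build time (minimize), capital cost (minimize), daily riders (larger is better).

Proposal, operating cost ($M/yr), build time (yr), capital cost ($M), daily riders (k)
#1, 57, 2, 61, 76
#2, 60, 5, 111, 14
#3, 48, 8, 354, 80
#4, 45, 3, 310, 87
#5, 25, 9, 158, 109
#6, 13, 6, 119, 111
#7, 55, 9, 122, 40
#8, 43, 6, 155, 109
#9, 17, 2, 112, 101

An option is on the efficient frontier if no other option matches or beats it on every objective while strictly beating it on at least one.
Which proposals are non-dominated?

#1: not dominated (best capital cost).
#2: dominated by #1 (operating cost 57≤60, build time 2≤5, capital cost 61≤111, daily riders 76≥14).
#3: dominated by #4 (operating cost 45≤48, build time 3≤8, capital cost 310≤354, daily riders 87≥80).
#4: dominated by #9 (operating cost 17≤45, build time 2≤3, capital cost 112≤310, daily riders 101≥87).
#5: dominated by #6 (operating cost 13≤25, build time 6≤9, capital cost 119≤158, daily riders 111≥109).
#6: not dominated (best operating cost).
#7: dominated by #6 (operating cost 13≤55, build time 6≤9, capital cost 119≤122, daily riders 111≥40).
#8: dominated by #6 (operating cost 13≤43, build time 6≤6, capital cost 119≤155, daily riders 111≥109).
#9: not dominated.

#1, #6, #9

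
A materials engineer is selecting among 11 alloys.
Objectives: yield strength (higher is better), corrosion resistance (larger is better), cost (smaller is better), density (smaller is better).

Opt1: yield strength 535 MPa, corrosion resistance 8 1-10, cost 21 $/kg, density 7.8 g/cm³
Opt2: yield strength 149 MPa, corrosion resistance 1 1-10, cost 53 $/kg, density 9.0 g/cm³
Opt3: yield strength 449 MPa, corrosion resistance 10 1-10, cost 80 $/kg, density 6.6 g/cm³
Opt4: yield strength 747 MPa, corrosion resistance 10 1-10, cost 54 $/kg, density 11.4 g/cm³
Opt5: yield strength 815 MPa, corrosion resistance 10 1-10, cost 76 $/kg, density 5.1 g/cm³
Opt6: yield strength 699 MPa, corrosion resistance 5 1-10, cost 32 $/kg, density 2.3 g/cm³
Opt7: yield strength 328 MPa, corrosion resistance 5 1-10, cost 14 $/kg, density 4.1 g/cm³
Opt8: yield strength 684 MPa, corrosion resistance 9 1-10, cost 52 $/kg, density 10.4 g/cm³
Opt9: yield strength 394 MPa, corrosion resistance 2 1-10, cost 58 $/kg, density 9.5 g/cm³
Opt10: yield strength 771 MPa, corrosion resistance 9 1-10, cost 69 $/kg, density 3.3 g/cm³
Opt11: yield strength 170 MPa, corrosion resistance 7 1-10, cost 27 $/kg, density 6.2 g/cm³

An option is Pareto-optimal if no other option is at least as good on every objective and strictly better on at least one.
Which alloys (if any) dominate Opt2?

Opt1: yield strength 535≥149, corrosion resistance 8≥1, cost 21≤53, density 7.8≤9.0 — dominates Opt2.
Opt6: yield strength 699≥149, corrosion resistance 5≥1, cost 32≤53, density 2.3≤9.0 — dominates Opt2.
Opt7: yield strength 328≥149, corrosion resistance 5≥1, cost 14≤53, density 4.1≤9.0 — dominates Opt2.
Opt11: yield strength 170≥149, corrosion resistance 7≥1, cost 27≤53, density 6.2≤9.0 — dominates Opt2.
Others (Opt3, Opt4, Opt5, Opt8, Opt9, Opt10) are each worse than Opt2 on at least one objective.

Opt1, Opt6, Opt7, Opt11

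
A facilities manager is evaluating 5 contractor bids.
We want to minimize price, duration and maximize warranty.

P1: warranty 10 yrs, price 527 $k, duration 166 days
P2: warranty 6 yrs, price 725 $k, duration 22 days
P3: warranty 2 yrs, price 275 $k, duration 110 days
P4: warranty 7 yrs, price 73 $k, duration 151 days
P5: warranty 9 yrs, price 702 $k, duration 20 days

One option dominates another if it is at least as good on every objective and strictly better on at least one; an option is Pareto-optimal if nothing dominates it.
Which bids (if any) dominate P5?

P1: worse on duration (166 vs 20).
P2: worse on warranty (6 vs 9).
P3: worse on warranty (2 vs 9).
P4: worse on warranty (7 vs 9).
No option dominates P5.

none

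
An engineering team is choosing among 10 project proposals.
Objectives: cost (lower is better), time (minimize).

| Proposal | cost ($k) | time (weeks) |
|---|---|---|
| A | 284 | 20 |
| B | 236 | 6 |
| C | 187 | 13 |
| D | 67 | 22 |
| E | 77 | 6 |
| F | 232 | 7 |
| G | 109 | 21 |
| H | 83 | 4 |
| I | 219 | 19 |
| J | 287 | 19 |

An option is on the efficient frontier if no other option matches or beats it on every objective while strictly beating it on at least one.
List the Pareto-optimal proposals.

D, E, H

A: dominated by B (cost 236≤284, time 6≤20).
B: dominated by E (cost 77≤236, time 6≤6).
C: dominated by E (cost 77≤187, time 6≤13).
D: not dominated (best cost).
E: not dominated.
F: dominated by E (cost 77≤232, time 6≤7).
G: dominated by E (cost 77≤109, time 6≤21).
H: not dominated (best time).
I: dominated by C (cost 187≤219, time 13≤19).
J: dominated by B (cost 236≤287, time 6≤19).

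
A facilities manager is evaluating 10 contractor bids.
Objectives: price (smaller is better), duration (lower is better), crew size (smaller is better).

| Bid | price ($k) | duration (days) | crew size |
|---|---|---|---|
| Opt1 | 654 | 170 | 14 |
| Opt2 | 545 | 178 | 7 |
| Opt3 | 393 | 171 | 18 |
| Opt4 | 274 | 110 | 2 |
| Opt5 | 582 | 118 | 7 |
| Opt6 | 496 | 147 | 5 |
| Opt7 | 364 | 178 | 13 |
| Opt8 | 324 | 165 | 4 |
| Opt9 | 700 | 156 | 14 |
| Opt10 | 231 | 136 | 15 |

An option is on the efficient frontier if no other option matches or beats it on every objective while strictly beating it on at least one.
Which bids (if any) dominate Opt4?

none

Opt1: worse on price (654 vs 274).
Opt2: worse on price (545 vs 274).
Opt3: worse on price (393 vs 274).
Opt5: worse on price (582 vs 274).
Opt6: worse on price (496 vs 274).
Opt7: worse on price (364 vs 274).
Opt8: worse on price (324 vs 274).
Opt9: worse on price (700 vs 274).
Opt10: worse on duration (136 vs 110).
No option dominates Opt4.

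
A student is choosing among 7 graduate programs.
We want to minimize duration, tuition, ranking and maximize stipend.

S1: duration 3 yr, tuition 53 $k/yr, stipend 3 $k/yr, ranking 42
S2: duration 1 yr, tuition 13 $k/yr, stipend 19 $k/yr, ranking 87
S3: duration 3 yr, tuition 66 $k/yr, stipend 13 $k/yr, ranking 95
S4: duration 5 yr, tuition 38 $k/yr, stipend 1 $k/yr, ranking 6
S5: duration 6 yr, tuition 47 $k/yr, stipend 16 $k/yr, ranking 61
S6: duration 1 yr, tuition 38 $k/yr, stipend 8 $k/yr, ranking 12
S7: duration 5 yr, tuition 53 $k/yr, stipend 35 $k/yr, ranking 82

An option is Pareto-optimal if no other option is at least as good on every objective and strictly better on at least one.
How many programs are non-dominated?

5

S1: dominated by S6 (duration 1≤3, tuition 38≤53, stipend 8≥3, ranking 12≤42).
S2: not dominated (best tuition).
S3: dominated by S2 (duration 1≤3, tuition 13≤66, stipend 19≥13, ranking 87≤95).
S4: not dominated (best ranking).
S5: not dominated.
S6: not dominated.
S7: not dominated (best stipend).
Pareto-optimal: S2, S4, S5, S6, S7 → 5.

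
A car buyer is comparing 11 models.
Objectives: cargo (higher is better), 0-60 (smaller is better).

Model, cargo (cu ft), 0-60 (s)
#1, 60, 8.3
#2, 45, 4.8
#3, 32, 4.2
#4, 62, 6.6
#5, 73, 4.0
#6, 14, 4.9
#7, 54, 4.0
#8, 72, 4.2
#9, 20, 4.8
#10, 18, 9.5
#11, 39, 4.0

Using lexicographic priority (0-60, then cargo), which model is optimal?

#5

First minimize 0-60: best is 4.0, kept {#5, #7, #11}.
Then maximize cargo: best is 73, kept {#5}.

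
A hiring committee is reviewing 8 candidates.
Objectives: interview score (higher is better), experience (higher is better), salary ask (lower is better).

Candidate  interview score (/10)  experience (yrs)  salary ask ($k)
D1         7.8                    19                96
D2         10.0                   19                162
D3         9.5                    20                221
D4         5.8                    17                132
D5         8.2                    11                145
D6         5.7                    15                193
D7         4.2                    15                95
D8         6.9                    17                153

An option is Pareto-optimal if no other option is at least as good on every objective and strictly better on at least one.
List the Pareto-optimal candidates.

D1: not dominated.
D2: not dominated (best interview score).
D3: not dominated (best experience).
D4: dominated by D1 (interview score 7.8≥5.8, experience 19≥17, salary ask 96≤132).
D5: not dominated.
D6: dominated by D1 (interview score 7.8≥5.7, experience 19≥15, salary ask 96≤193).
D7: not dominated (best salary ask).
D8: dominated by D1 (interview score 7.8≥6.9, experience 19≥17, salary ask 96≤153).

D1, D2, D3, D5, D7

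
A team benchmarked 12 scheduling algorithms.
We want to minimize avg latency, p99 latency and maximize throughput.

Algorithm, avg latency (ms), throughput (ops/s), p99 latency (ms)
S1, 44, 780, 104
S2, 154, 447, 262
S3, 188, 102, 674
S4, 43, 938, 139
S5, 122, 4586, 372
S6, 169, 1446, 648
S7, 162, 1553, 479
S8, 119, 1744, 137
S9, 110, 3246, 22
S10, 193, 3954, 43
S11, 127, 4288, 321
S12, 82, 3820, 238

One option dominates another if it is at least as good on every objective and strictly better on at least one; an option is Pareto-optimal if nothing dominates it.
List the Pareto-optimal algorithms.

S1, S4, S5, S9, S10, S11, S12

S1: not dominated.
S2: dominated by S1 (avg latency 44≤154, throughput 780≥447, p99 latency 104≤262).
S3: dominated by S1 (avg latency 44≤188, throughput 780≥102, p99 latency 104≤674).
S4: not dominated (best avg latency).
S5: not dominated (best throughput).
S6: dominated by S5 (avg latency 122≤169, throughput 4586≥1446, p99 latency 372≤648).
S7: dominated by S5 (avg latency 122≤162, throughput 4586≥1553, p99 latency 372≤479).
S8: dominated by S9 (avg latency 110≤119, throughput 3246≥1744, p99 latency 22≤137).
S9: not dominated (best p99 latency).
S10: not dominated.
S11: not dominated.
S12: not dominated.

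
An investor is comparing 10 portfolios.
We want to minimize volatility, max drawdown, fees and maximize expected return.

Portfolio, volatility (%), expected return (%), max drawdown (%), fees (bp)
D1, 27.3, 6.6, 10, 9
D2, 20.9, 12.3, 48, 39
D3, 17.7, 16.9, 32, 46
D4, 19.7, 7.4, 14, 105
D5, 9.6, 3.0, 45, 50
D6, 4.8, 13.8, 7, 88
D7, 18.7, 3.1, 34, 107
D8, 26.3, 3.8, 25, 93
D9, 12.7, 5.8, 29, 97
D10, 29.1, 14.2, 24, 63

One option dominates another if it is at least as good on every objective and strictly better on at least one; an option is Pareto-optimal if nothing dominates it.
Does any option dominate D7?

Yes

D3 vs D7: volatility 17.7≤18.7, expected return 16.9≥3.1, max drawdown 32≤34, fees 46≤107 — D3 is at least as good on every objective and strictly better on at least one, so D3 dominates D7.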